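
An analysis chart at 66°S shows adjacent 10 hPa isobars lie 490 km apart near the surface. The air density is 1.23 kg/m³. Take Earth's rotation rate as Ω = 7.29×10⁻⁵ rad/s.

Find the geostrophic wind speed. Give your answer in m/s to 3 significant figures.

Coriolis parameter at 66°S:
f = 2Ω sin φ = 2 × 7.29×10⁻⁵ × sin 66° = 1.33×10⁻⁴ s⁻¹
Pressure gradient: |∂P/∂n| = 1000 Pa / 490000 m = 2.04×10⁻³ Pa/m
Geostrophic balance (pressure-gradient force = Coriolis force):
V_g = (1/(fρ)) |∂P/∂n| = 2.04×10⁻³ / (1.33×10⁻⁴ × 1.23) = 12.5 m/s

12.5 m/s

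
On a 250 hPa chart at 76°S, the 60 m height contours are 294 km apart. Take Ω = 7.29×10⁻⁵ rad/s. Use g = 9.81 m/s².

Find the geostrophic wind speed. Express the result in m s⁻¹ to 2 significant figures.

14 m s⁻¹

Coriolis parameter at 76°S:
f = 2Ω sin φ = 2 × 7.29×10⁻⁵ × sin 76° = 1.41×10⁻⁴ s⁻¹
Height gradient: |∂Z/∂n| = 60 m / 294000 m = 2.04×10⁻⁴
On a pressure surface, geostrophic balance gives V_g = (g/f)|∂Z/∂n|:
V_g = 9.81 × 2.04×10⁻⁴ / 1.41×10⁻⁴ = 14.2 m/s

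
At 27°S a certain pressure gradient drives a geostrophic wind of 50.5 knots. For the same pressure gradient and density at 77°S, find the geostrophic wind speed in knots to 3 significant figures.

23.5 knots

With the same pressure gradient and density, V_g ∝ 1/f ∝ 1/sin φ.
V₂ = V₁ · sin φ₁ / sin φ₂ = 50.5 × sin 27° / sin 77°
V₂ = 50.5 × 0.4540/0.9744 = 23.5 knots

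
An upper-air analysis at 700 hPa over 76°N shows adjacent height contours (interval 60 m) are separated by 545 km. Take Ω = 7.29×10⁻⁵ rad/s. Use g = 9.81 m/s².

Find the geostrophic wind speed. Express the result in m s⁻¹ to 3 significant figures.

Coriolis parameter at 76°N:
f = 2Ω sin φ = 2 × 7.29×10⁻⁵ × sin 76° = 1.41×10⁻⁴ s⁻¹
Height gradient: |∂Z/∂n| = 60 m / 545000 m = 1.10×10⁻⁴
On a pressure surface, geostrophic balance gives V_g = (g/f)|∂Z/∂n|:
V_g = 9.81 × 1.10×10⁻⁴ / 1.41×10⁻⁴ = 7.63 m/s

7.63 m s⁻¹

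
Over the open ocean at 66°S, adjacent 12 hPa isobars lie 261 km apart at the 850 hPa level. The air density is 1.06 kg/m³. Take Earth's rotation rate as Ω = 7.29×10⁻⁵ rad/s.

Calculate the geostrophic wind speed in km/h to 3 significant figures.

117 km/h

Coriolis parameter at 66°S:
f = 2Ω sin φ = 2 × 7.29×10⁻⁵ × sin 66° = 1.33×10⁻⁴ s⁻¹
Pressure gradient: |∂P/∂n| = 1200 Pa / 261000 m = 4.60×10⁻³ Pa/m
Geostrophic balance (pressure-gradient force = Coriolis force):
V_g = (1/(fρ)) |∂P/∂n| = 4.60×10⁻³ / (1.33×10⁻⁴ × 1.06) = 32.6 m/s
Converting: 32.6 m/s × 3.6 = 117 km/h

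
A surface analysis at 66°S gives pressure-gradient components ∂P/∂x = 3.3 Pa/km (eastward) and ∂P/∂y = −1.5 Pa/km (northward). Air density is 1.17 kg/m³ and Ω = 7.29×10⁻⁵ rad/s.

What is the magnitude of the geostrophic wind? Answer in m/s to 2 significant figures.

Coriolis parameter at 66°S:
f = 2Ω sin φ = 2 × 7.29×10⁻⁵ × sin 66° = 1.33×10⁻⁴ s⁻¹
In the Southern Hemisphere f is negative: f = −1.33×10⁻⁴ s⁻¹.
Component geostrophic relations (x east, y north):
u_g = −(1/(fρ)) ∂P/∂y,  v_g = (1/(fρ)) ∂P/∂x
u_g = −(−1.5×10⁻³)/(−1.33×10⁻⁴ × 1.17) = −9.63 m/s;  v_g = (3.3×10⁻³)/(−1.33×10⁻⁴ × 1.17) = −21.2 m/s
|V_g| = √(u_g² + v_g²) = 23.3 m/s

23 m/s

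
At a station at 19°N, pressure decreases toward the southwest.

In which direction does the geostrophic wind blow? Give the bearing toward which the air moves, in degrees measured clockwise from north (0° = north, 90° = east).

315°

The pressure-gradient force points toward the southwest (bearing 225°).
Geostrophic balance: in the Northern Hemisphere the Coriolis force deflects motion to the right, so the geostrophic wind blows 90° to the right of the pressure-gradient force (low pressure on the left).
Rotating 225° by 90° clockwise gives 315° — the wind blows toward the northwest.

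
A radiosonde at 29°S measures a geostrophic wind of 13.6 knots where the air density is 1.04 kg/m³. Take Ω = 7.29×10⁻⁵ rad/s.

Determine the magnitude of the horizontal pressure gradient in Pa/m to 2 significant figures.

Coriolis parameter at 29°S:
f = 2Ω sin φ = 2 × 7.29×10⁻⁵ × sin 29° = 7.07×10⁻⁵ s⁻¹
Wind speed in SI: 13.6 knots = 7.00 m/s
Geostrophic balance rearranged: |∂P/∂n| = f ρ V_g
|∂P/∂n| = 7.07×10⁻⁵ × 1.04 × 7.00 = 5.14×10⁻⁴ Pa/m

5.1×10⁻⁴ Pa/m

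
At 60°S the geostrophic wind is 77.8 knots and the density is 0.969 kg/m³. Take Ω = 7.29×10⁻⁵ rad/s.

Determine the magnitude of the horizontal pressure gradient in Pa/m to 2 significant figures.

4.9×10⁻³ Pa/m

Coriolis parameter at 60°S:
f = 2Ω sin φ = 2 × 7.29×10⁻⁵ × sin 60° = 1.26×10⁻⁴ s⁻¹
Wind speed in SI: 77.8 knots = 40.0 m/s
Geostrophic balance rearranged: |∂P/∂n| = f ρ V_g
|∂P/∂n| = 1.26×10⁻⁴ × 0.969 × 40.0 = 4.90×10⁻³ Pa/m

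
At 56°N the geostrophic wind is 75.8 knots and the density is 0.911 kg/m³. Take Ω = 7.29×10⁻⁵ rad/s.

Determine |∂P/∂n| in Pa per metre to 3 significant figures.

4.29×10⁻³ Pa/m

Coriolis parameter at 56°N:
f = 2Ω sin φ = 2 × 7.29×10⁻⁵ × sin 56° = 1.21×10⁻⁴ s⁻¹
Wind speed in SI: 75.8 knots = 39.0 m/s
Geostrophic balance rearranged: |∂P/∂n| = f ρ V_g
|∂P/∂n| = 1.21×10⁻⁴ × 0.911 × 39.0 = 4.29×10⁻³ Pa/m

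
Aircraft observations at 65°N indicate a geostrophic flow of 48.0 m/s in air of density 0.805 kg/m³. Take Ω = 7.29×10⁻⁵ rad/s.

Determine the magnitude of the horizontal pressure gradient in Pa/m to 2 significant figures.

Coriolis parameter at 65°N:
f = 2Ω sin φ = 2 × 7.29×10⁻⁵ × sin 65° = 1.32×10⁻⁴ s⁻¹
Geostrophic balance rearranged: |∂P/∂n| = f ρ V_g
|∂P/∂n| = 1.32×10⁻⁴ × 0.805 × 48.0 = 5.11×10⁻³ Pa/m

5.1×10⁻³ Pa/m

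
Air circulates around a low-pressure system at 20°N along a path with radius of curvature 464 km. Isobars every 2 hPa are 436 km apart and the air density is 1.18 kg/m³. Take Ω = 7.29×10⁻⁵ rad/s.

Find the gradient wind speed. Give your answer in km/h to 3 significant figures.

22.2 km/h

Coriolis parameter at 20°N:
f = 2Ω sin φ = 2 × 7.29×10⁻⁵ × sin 20° = 4.99×10⁻⁵ s⁻¹
Pressure gradient: |∂P/∂n| = 200 Pa / 436000 m = 4.59×10⁻⁴ Pa/m
Geostrophic speed: V_g = |∂P/∂n|/(fρ) = 4.59×10⁻⁴/(4.99×10⁻⁵ × 1.18) = 7.80 m/s
Around a low, centrifugal force acts outward with Coriolis, so pressure-gradient force balances both:
(1/ρ)|∂P/∂n| = fV + V²/R  →  V² + fR·V − fR·V_g = 0
With fR = 4.99×10⁻⁵ × 464×10³ m = 23.1 m/s:
V = [−fR + √((fR)² + 4 fR V_g)]/2 = [−23.1 + √(23.1² + 4×23.1×7.8)]/2 = 6.16 m/s
Subgeostrophic (V < V_g = 7.8 m/s), as expected around a low.
Converting: 6.16 m/s × 3.6 = 22.2 km/h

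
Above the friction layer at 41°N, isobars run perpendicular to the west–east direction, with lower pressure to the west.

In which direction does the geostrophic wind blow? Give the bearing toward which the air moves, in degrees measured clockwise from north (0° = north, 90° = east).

000°

The pressure-gradient force points toward the west (bearing 270°).
Geostrophic balance: in the Northern Hemisphere the Coriolis force deflects motion to the right, so the geostrophic wind blows 90° to the right of the pressure-gradient force (low pressure on the left).
Rotating 270° by 90° clockwise gives 000° — the wind blows toward the north.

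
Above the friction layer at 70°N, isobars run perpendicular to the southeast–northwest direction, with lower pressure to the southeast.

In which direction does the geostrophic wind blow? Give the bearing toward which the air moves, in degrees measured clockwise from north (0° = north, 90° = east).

225°

The pressure-gradient force points toward the southeast (bearing 135°).
Geostrophic balance: in the Northern Hemisphere the Coriolis force deflects motion to the right, so the geostrophic wind blows 90° to the right of the pressure-gradient force (low pressure on the left).
Rotating 135° by 90° clockwise gives 225° — the wind blows toward the southwest.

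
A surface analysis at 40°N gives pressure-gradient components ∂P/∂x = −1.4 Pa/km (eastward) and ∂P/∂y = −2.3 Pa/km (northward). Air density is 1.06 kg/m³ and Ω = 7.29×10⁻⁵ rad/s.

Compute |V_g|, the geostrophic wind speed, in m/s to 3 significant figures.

27.1 m/s

Coriolis parameter at 40°N:
f = 2Ω sin φ = 2 × 7.29×10⁻⁵ × sin 40° = 9.37×10⁻⁵ s⁻¹
Component geostrophic relations (x east, y north):
u_g = −(1/(fρ)) ∂P/∂y,  v_g = (1/(fρ)) ∂P/∂x
u_g = −(−2.3×10⁻³)/(9.37×10⁻⁵ × 1.06) = 23.2 m/s;  v_g = (−1.4×10⁻³)/(9.37×10⁻⁵ × 1.06) = −14.1 m/s
|V_g| = √(u_g² + v_g²) = 27.1 m/s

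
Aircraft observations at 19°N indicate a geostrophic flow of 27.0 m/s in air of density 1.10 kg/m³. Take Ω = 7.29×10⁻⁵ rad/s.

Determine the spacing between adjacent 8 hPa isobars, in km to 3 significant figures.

Coriolis parameter at 19°N:
f = 2Ω sin φ = 2 × 7.29×10⁻⁵ × sin 19° = 4.75×10⁻⁵ s⁻¹
Geostrophic balance rearranged: |∂P/∂n| = f ρ V_g
|∂P/∂n| = 4.75×10⁻⁵ × 1.10 × 27.0 = 1.41×10⁻³ Pa/m
Isobar spacing: Δn = ΔP/|∂P/∂n| = 800 Pa / 1.41×10⁻³ Pa/m = 567458 m ≈ 567 km

567 km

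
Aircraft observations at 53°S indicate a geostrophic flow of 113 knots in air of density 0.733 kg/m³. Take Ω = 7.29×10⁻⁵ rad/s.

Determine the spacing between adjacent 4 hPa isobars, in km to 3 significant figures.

Coriolis parameter at 53°S:
f = 2Ω sin φ = 2 × 7.29×10⁻⁵ × sin 53° = 1.16×10⁻⁴ s⁻¹
Wind speed in SI: 113 knots = 58.1 m/s
Geostrophic balance rearranged: |∂P/∂n| = f ρ V_g
|∂P/∂n| = 1.16×10⁻⁴ × 0.733 × 58.1 = 4.96×10⁻³ Pa/m
Isobar spacing: Δn = ΔP/|∂P/∂n| = 400 Pa / 4.96×10⁻³ Pa/m = 80618 m ≈ 80.6 km

80.6 km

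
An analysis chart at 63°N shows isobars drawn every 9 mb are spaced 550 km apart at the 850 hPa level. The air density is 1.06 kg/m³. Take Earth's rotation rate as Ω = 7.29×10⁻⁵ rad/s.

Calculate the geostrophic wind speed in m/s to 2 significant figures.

12 m/s

Coriolis parameter at 63°N:
f = 2Ω sin φ = 2 × 7.29×10⁻⁵ × sin 63° = 1.30×10⁻⁴ s⁻¹
Pressure gradient: |∂P/∂n| = 900 Pa / 550000 m = 1.64×10⁻³ Pa/m
Geostrophic balance (pressure-gradient force = Coriolis force):
V_g = (1/(fρ)) |∂P/∂n| = 1.64×10⁻³ / (1.30×10⁻⁴ × 1.06) = 11.9 m/s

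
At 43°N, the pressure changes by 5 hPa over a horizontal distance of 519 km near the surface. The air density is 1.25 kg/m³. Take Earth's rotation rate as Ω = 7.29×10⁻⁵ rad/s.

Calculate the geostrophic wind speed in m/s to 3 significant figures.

7.75 m/s

Coriolis parameter at 43°N:
f = 2Ω sin φ = 2 × 7.29×10⁻⁵ × sin 43° = 9.94×10⁻⁵ s⁻¹
Pressure gradient: |∂P/∂n| = 500 Pa / 519000 m = 9.63×10⁻⁴ Pa/m
Geostrophic balance (pressure-gradient force = Coriolis force):
V_g = (1/(fρ)) |∂P/∂n| = 9.63×10⁻⁴ / (9.94×10⁻⁵ × 1.25) = 7.75 m/s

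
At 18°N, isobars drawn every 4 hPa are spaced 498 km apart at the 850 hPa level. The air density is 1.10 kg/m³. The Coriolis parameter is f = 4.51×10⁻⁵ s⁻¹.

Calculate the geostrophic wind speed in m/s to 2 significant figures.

16 m/s

Pressure gradient: |∂P/∂n| = 400 Pa / 498000 m = 8.03×10⁻⁴ Pa/m
Geostrophic balance (pressure-gradient force = Coriolis force):
V_g = (1/(fρ)) |∂P/∂n| = 8.03×10⁻⁴ / (4.51×10⁻⁵ × 1.10) = 16.2 m/s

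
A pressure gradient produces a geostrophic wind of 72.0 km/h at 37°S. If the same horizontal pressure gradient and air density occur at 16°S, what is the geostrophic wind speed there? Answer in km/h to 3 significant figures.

With the same pressure gradient and density, V_g ∝ 1/f ∝ 1/sin φ.
V₂ = V₁ · sin φ₁ / sin φ₂ = 72.0 × sin 37° / sin 16°
V₂ = 72.0 × 0.6018/0.2756 = 157 km/h

157 km/h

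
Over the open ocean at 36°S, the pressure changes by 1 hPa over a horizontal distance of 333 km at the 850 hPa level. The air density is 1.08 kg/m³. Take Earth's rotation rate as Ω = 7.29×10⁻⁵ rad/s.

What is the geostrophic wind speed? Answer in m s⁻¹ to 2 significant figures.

Coriolis parameter at 36°S:
f = 2Ω sin φ = 2 × 7.29×10⁻⁵ × sin 36° = 8.57×10⁻⁵ s⁻¹
Pressure gradient: |∂P/∂n| = 100 Pa / 333000 m = 3.00×10⁻⁴ Pa/m
Geostrophic balance (pressure-gradient force = Coriolis force):
V_g = (1/(fρ)) |∂P/∂n| = 3.00×10⁻⁴ / (8.57×10⁻⁵ × 1.08) = 3.24 m/s

3.2 m s⁻¹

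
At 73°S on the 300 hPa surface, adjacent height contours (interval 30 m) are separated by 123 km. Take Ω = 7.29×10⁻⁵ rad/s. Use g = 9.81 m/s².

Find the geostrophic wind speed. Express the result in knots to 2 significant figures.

33 knots

Coriolis parameter at 73°S:
f = 2Ω sin φ = 2 × 7.29×10⁻⁵ × sin 73° = 1.39×10⁻⁴ s⁻¹
Height gradient: |∂Z/∂n| = 30 m / 123000 m = 2.44×10⁻⁴
On a pressure surface, geostrophic balance gives V_g = (g/f)|∂Z/∂n|:
V_g = 9.81 × 2.44×10⁻⁴ / 1.39×10⁻⁴ = 17.2 m/s
Converting: 17.2 m/s × 1.944 = 33 knots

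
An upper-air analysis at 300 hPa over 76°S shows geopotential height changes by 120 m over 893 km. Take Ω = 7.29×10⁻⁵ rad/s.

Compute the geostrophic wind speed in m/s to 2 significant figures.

9.3 m/s

Coriolis parameter at 76°S:
f = 2Ω sin φ = 2 × 7.29×10⁻⁵ × sin 76° = 1.41×10⁻⁴ s⁻¹
Height gradient: |∂Z/∂n| = 120 m / 893000 m = 1.34×10⁻⁴
On a pressure surface, geostrophic balance gives V_g = (g/f)|∂Z/∂n|:
V_g = 9.81 × 1.34×10⁻⁴ / 1.41×10⁻⁴ = 9.32 m/s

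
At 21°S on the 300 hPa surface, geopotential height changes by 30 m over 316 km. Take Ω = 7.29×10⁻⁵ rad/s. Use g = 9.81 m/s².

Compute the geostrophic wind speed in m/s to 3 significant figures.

Coriolis parameter at 21°S:
f = 2Ω sin φ = 2 × 7.29×10⁻⁵ × sin 21° = 5.23×10⁻⁵ s⁻¹
Height gradient: |∂Z/∂n| = 30 m / 316000 m = 9.49×10⁻⁵
On a pressure surface, geostrophic balance gives V_g = (g/f)|∂Z/∂n|:
V_g = 9.81 × 9.49×10⁻⁵ / 5.23×10⁻⁵ = 17.8 m/s

17.8 m/s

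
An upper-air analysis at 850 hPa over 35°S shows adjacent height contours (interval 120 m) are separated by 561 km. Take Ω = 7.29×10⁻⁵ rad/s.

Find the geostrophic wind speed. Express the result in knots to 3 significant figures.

Coriolis parameter at 35°S:
f = 2Ω sin φ = 2 × 7.29×10⁻⁵ × sin 35° = 8.36×10⁻⁵ s⁻¹
Height gradient: |∂Z/∂n| = 120 m / 561000 m = 2.14×10⁻⁴
On a pressure surface, geostrophic balance gives V_g = (g/f)|∂Z/∂n|:
V_g = 9.81 × 2.14×10⁻⁴ / 8.36×10⁻⁵ = 25.1 m/s
Converting: 25.1 m/s × 1.944 = 48.8 knots

48.8 knots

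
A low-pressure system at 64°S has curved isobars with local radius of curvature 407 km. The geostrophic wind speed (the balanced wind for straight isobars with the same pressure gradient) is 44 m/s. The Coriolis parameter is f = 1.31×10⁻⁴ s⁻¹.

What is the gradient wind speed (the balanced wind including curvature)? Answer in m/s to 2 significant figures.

Around a low, centrifugal force acts outward with Coriolis, so pressure-gradient force balances both:
(1/ρ)|∂P/∂n| = fV + V²/R  →  V² + fR·V − fR·V_g = 0
With fR = 1.31×10⁻⁴ × 407×10³ m = 53.3 m/s:
V = [−fR + √((fR)² + 4 fR V_g)]/2 = [−53.3 + √(53.3² + 4×53.3×44)]/2 = 28.6 m/s
Subgeostrophic (V < V_g = 44 m/s), as expected around a low.

29 m/s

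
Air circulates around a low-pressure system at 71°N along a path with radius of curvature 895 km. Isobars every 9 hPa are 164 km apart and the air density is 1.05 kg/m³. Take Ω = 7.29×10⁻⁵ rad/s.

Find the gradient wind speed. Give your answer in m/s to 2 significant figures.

Coriolis parameter at 71°N:
f = 2Ω sin φ = 2 × 7.29×10⁻⁵ × sin 71° = 1.38×10⁻⁴ s⁻¹
Pressure gradient: |∂P/∂n| = 900 Pa / 164000 m = 5.49×10⁻³ Pa/m
Geostrophic speed: V_g = |∂P/∂n|/(fρ) = 5.49×10⁻³/(1.38×10⁻⁴ × 1.05) = 37.9 m/s
Around a low, centrifugal force acts outward with Coriolis, so pressure-gradient force balances both:
(1/ρ)|∂P/∂n| = fV + V²/R  →  V² + fR·V − fR·V_g = 0
With fR = 1.38×10⁻⁴ × 895×10³ m = 123 m/s:
V = [−fR + √((fR)² + 4 fR V_g)]/2 = [−123 + √(123² + 4×123×37.9)]/2 = 30.4 m/s
Subgeostrophic (V < V_g = 37.9 m/s), as expected around a low.

30 m/s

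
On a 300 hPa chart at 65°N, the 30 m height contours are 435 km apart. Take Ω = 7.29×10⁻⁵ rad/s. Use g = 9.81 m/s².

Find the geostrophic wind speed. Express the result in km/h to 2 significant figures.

Coriolis parameter at 65°N:
f = 2Ω sin φ = 2 × 7.29×10⁻⁵ × sin 65° = 1.32×10⁻⁴ s⁻¹
Height gradient: |∂Z/∂n| = 30 m / 435000 m = 6.90×10⁻⁵
On a pressure surface, geostrophic balance gives V_g = (g/f)|∂Z/∂n|:
V_g = 9.81 × 6.90×10⁻⁵ / 1.32×10⁻⁴ = 5.12 m/s
Converting: 5.12 m/s × 3.6 = 18 km/h

18 km/h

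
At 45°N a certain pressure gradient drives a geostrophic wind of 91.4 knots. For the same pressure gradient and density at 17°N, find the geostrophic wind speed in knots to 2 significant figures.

With the same pressure gradient and density, V_g ∝ 1/f ∝ 1/sin φ.
V₂ = V₁ · sin φ₁ / sin φ₂ = 91.4 × sin 45° / sin 17°
V₂ = 91.4 × 0.7071/0.2924 = 220 knots

220 knots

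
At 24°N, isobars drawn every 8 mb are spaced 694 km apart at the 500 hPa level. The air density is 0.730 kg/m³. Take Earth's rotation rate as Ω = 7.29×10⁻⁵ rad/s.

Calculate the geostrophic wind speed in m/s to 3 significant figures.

Coriolis parameter at 24°N:
f = 2Ω sin φ = 2 × 7.29×10⁻⁵ × sin 24° = 5.93×10⁻⁵ s⁻¹
Pressure gradient: |∂P/∂n| = 800 Pa / 694000 m = 1.15×10⁻³ Pa/m
Geostrophic balance (pressure-gradient force = Coriolis force):
V_g = (1/(fρ)) |∂P/∂n| = 1.15×10⁻³ / (5.93×10⁻⁵ × 0.730) = 26.6 m/s

26.6 m/s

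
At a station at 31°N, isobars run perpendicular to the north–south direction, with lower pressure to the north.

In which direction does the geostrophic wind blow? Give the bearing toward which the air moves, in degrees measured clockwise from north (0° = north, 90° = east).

The pressure-gradient force points toward the north (bearing 000°).
Geostrophic balance: in the Northern Hemisphere the Coriolis force deflects motion to the right, so the geostrophic wind blows 90° to the right of the pressure-gradient force (low pressure on the left).
Rotating 000° by 90° clockwise gives 090° — the wind blows toward the east.

090°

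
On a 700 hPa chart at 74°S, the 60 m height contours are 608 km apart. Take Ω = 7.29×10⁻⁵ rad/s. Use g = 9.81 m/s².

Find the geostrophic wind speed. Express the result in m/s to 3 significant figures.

6.91 m/s

Coriolis parameter at 74°S:
f = 2Ω sin φ = 2 × 7.29×10⁻⁵ × sin 74° = 1.40×10⁻⁴ s⁻¹
Height gradient: |∂Z/∂n| = 60 m / 608000 m = 9.87×10⁻⁵
On a pressure surface, geostrophic balance gives V_g = (g/f)|∂Z/∂n|:
V_g = 9.81 × 9.87×10⁻⁵ / 1.40×10⁻⁴ = 6.91 m/s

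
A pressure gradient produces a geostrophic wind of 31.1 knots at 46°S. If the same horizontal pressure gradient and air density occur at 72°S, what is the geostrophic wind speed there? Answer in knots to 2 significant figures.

24 knots

With the same pressure gradient and density, V_g ∝ 1/f ∝ 1/sin φ.
V₂ = V₁ · sin φ₁ / sin φ₂ = 31.1 × sin 46° / sin 72°
V₂ = 31.1 × 0.7193/0.9511 = 24 knots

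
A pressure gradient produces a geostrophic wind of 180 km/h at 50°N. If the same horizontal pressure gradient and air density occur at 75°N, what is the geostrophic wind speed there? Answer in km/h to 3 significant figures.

143 km/h

With the same pressure gradient and density, V_g ∝ 1/f ∝ 1/sin φ.
V₂ = V₁ · sin φ₁ / sin φ₂ = 180 × sin 50° / sin 75°
V₂ = 180 × 0.7660/0.9659 = 143 km/h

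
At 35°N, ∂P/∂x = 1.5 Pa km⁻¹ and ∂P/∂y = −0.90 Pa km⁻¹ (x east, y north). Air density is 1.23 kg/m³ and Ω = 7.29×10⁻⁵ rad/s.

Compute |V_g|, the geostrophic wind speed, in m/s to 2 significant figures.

Coriolis parameter at 35°N:
f = 2Ω sin φ = 2 × 7.29×10⁻⁵ × sin 35° = 8.36×10⁻⁵ s⁻¹
Component geostrophic relations (x east, y north):
u_g = −(1/(fρ)) ∂P/∂y,  v_g = (1/(fρ)) ∂P/∂x
u_g = −(−0.90×10⁻³)/(8.36×10⁻⁵ × 1.23) = 8.75 m/s;  v_g = (1.5×10⁻³)/(8.36×10⁻⁵ × 1.23) = 14.6 m/s
|V_g| = √(u_g² + v_g²) = 17.0 m/s

17 m/s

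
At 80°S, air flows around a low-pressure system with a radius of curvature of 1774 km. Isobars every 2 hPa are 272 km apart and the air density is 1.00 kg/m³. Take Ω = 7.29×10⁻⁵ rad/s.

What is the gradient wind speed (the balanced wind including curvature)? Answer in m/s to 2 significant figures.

Coriolis parameter at 80°S:
f = 2Ω sin φ = 2 × 7.29×10⁻⁵ × sin 80° = 1.44×10⁻⁴ s⁻¹
Pressure gradient: |∂P/∂n| = 200 Pa / 272000 m = 7.35×10⁻⁴ Pa/m
Geostrophic speed: V_g = |∂P/∂n|/(fρ) = 7.35×10⁻⁴/(1.44×10⁻⁴ × 1.00) = 5.12 m/s
Around a low, centrifugal force acts outward with Coriolis, so pressure-gradient force balances both:
(1/ρ)|∂P/∂n| = fV + V²/R  →  V² + fR·V − fR·V_g = 0
With fR = 1.44×10⁻⁴ × 1774×10³ m = 255 m/s:
V = [−fR + √((fR)² + 4 fR V_g)]/2 = [−255 + √(255² + 4×255×5.12)]/2 = 5.02 m/s
Subgeostrophic (V < V_g = 5.12 m/s), as expected around a low.

5.0 m/s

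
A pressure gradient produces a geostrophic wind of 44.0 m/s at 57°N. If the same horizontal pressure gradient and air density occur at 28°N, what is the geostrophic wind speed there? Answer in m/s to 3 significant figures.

With the same pressure gradient and density, V_g ∝ 1/f ∝ 1/sin φ.
V₂ = V₁ · sin φ₁ / sin φ₂ = 44.0 × sin 57° / sin 28°
V₂ = 44.0 × 0.8387/0.4695 = 78.6 m/s

78.6 m/s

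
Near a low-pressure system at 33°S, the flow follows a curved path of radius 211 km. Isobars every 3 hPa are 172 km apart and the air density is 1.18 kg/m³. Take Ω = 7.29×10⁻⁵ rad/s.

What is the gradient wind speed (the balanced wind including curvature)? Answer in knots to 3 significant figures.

Coriolis parameter at 33°S:
f = 2Ω sin φ = 2 × 7.29×10⁻⁵ × sin 33° = 7.94×10⁻⁵ s⁻¹
Pressure gradient: |∂P/∂n| = 300 Pa / 172000 m = 1.74×10⁻³ Pa/m
Geostrophic speed: V_g = |∂P/∂n|/(fρ) = 1.74×10⁻³/(7.94×10⁻⁵ × 1.18) = 18.6 m/s
Around a low, centrifugal force acts outward with Coriolis, so pressure-gradient force balances both:
(1/ρ)|∂P/∂n| = fV + V²/R  →  V² + fR·V − fR·V_g = 0
With fR = 7.94×10⁻⁵ × 211×10³ m = 16.8 m/s:
V = [−fR + √((fR)² + 4 fR V_g)]/2 = [−16.8 + √(16.8² + 4×16.8×18.6)]/2 = 11.2 m/s
Subgeostrophic (V < V_g = 18.6 m/s), as expected around a low.
Converting: 11.2 m/s × 1.944 = 21.7 knots

21.7 knots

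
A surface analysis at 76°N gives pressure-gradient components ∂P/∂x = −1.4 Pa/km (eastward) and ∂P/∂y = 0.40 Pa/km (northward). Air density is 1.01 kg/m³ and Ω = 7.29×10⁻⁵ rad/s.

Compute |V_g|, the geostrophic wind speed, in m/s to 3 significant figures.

10.2 m/s

Coriolis parameter at 76°N:
f = 2Ω sin φ = 2 × 7.29×10⁻⁵ × sin 76° = 1.41×10⁻⁴ s⁻¹
Component geostrophic relations (x east, y north):
u_g = −(1/(fρ)) ∂P/∂y,  v_g = (1/(fρ)) ∂P/∂x
u_g = −(0.40×10⁻³)/(1.41×10⁻⁴ × 1.01) = −2.80 m/s;  v_g = (−1.4×10⁻³)/(1.41×10⁻⁴ × 1.01) = −9.80 m/s
|V_g| = √(u_g² + v_g²) = 10.2 m/s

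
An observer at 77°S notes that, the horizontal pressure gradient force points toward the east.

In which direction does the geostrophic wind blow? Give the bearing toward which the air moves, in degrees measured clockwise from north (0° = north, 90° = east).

The pressure-gradient force points toward the east (bearing 090°).
Geostrophic balance: in the Southern Hemisphere the Coriolis force deflects motion to the left, so the geostrophic wind blows 90° to the left of the pressure-gradient force (low pressure on the right).
Rotating 090° by 90° counterclockwise gives 000° — the wind blows toward the north.

000°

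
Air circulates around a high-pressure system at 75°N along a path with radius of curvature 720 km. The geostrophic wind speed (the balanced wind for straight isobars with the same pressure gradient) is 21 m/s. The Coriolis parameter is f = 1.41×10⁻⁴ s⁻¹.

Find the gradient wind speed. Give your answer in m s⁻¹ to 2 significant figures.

30 m s⁻¹

Around a high, pressure-gradient force acts outward with centrifugal, so Coriolis balances both:
fV = (1/ρ)|∂P/∂n| + V²/R  →  V² − fR·V + fR·V_g = 0
With fR = 1.41×10⁻⁴ × 720×10³ m = 102 m/s:
V = [fR − √((fR)² − 4 fR V_g)]/2 = [102 − √(102² − 4×102×21)]/2 = 29.7 m/s
Supergeostrophic (V > V_g = 21 m/s), as expected around a high.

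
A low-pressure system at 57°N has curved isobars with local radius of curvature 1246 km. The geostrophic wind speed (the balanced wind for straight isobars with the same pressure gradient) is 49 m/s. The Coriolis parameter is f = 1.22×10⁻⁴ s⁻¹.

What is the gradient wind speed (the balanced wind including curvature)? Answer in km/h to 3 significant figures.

140 km/h

Around a low, centrifugal force acts outward with Coriolis, so pressure-gradient force balances both:
(1/ρ)|∂P/∂n| = fV + V²/R  →  V² + fR·V − fR·V_g = 0
With fR = 1.22×10⁻⁴ × 1246×10³ m = 152 m/s:
V = [−fR + √((fR)² + 4 fR V_g)]/2 = [−152 + √(152² + 4×152×49)]/2 = 39 m/s
Subgeostrophic (V < V_g = 49 m/s), as expected around a low.
Converting: 39 m/s × 3.6 = 140 km/h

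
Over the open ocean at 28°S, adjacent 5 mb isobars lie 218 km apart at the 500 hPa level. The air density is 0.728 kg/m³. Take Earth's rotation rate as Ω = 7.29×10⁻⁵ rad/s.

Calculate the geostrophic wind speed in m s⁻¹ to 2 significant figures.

46 m s⁻¹

Coriolis parameter at 28°S:
f = 2Ω sin φ = 2 × 7.29×10⁻⁵ × sin 28° = 6.84×10⁻⁵ s⁻¹
Pressure gradient: |∂P/∂n| = 500 Pa / 218000 m = 2.29×10⁻³ Pa/m
Geostrophic balance (pressure-gradient force = Coriolis force):
V_g = (1/(fρ)) |∂P/∂n| = 2.29×10⁻³ / (6.84×10⁻⁵ × 0.728) = 46.0 m/s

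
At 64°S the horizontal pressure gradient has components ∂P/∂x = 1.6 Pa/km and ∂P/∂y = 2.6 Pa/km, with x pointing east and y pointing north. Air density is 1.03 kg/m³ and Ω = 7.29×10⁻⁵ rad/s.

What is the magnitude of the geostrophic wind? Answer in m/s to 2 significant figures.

23 m/s

Coriolis parameter at 64°S:
f = 2Ω sin φ = 2 × 7.29×10⁻⁵ × sin 64° = 1.31×10⁻⁴ s⁻¹
In the Southern Hemisphere f is negative: f = −1.31×10⁻⁴ s⁻¹.
Component geostrophic relations (x east, y north):
u_g = −(1/(fρ)) ∂P/∂y,  v_g = (1/(fρ)) ∂P/∂x
u_g = −(2.6×10⁻³)/(−1.31×10⁻⁴ × 1.03) = 19.3 m/s;  v_g = (1.6×10⁻³)/(−1.31×10⁻⁴ × 1.03) = −11.9 m/s
|V_g| = √(u_g² + v_g²) = 22.6 m/s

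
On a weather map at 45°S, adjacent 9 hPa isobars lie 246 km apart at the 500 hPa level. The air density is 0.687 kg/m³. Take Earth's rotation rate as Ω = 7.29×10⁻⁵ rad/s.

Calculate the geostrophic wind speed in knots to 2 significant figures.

100 knots

Coriolis parameter at 45°S:
f = 2Ω sin φ = 2 × 7.29×10⁻⁵ × sin 45° = 1.03×10⁻⁴ s⁻¹
Pressure gradient: |∂P/∂n| = 900 Pa / 246000 m = 3.66×10⁻³ Pa/m
Geostrophic balance (pressure-gradient force = Coriolis force):
V_g = (1/(fρ)) |∂P/∂n| = 3.66×10⁻³ / (1.03×10⁻⁴ × 0.687) = 51.7 m/s
Converting: 51.7 m/s × 1.944 = 100 knots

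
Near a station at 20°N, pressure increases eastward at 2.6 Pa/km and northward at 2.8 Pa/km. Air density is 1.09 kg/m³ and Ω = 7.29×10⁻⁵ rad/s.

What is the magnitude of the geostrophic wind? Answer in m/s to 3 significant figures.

Coriolis parameter at 20°N:
f = 2Ω sin φ = 2 × 7.29×10⁻⁵ × sin 20° = 4.99×10⁻⁵ s⁻¹
Component geostrophic relations (x east, y north):
u_g = −(1/(fρ)) ∂P/∂y,  v_g = (1/(fρ)) ∂P/∂x
u_g = −(2.8×10⁻³)/(4.99×10⁻⁵ × 1.09) = −51.5 m/s;  v_g = (2.6×10⁻³)/(4.99×10⁻⁵ × 1.09) = 47.8 m/s
|V_g| = √(u_g² + v_g²) = 70.3 m/s

70.3 m/s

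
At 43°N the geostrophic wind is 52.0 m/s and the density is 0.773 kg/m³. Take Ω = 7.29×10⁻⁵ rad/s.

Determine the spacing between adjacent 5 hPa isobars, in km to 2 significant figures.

130 km

Coriolis parameter at 43°N:
f = 2Ω sin φ = 2 × 7.29×10⁻⁵ × sin 43° = 9.94×10⁻⁵ s⁻¹
Geostrophic balance rearranged: |∂P/∂n| = f ρ V_g
|∂P/∂n| = 9.94×10⁻⁵ × 0.773 × 52.0 = 4.00×10⁻³ Pa/m
Isobar spacing: Δn = ΔP/|∂P/∂n| = 500 Pa / 4.00×10⁻³ Pa/m = 125097 m ≈ 130 km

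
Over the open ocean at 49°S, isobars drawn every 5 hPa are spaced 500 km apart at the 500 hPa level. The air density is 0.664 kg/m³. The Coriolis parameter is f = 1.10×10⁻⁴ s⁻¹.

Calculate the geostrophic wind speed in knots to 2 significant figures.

27 knots

Pressure gradient: |∂P/∂n| = 500 Pa / 500000 m = 1.00×10⁻³ Pa/m
Geostrophic balance (pressure-gradient force = Coriolis force):
V_g = (1/(fρ)) |∂P/∂n| = 1.00×10⁻³ / (1.10×10⁻⁴ × 0.664) = 13.7 m/s
Converting: 13.7 m/s × 1.944 = 27 knots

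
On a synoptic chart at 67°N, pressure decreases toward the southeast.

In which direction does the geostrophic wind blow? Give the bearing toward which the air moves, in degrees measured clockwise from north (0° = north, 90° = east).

225°

The pressure-gradient force points toward the southeast (bearing 135°).
Geostrophic balance: in the Northern Hemisphere the Coriolis force deflects motion to the right, so the geostrophic wind blows 90° to the right of the pressure-gradient force (low pressure on the left).
Rotating 135° by 90° clockwise gives 225° — the wind blows toward the southwest.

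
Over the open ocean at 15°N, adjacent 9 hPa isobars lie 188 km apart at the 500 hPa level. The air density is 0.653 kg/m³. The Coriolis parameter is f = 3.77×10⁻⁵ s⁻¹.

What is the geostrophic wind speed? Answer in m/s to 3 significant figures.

Pressure gradient: |∂P/∂n| = 900 Pa / 188000 m = 4.79×10⁻³ Pa/m
Geostrophic balance (pressure-gradient force = Coriolis force):
V_g = (1/(fρ)) |∂P/∂n| = 4.79×10⁻³ / (3.77×10⁻⁵ × 0.653) = 194 m/s

194 m/s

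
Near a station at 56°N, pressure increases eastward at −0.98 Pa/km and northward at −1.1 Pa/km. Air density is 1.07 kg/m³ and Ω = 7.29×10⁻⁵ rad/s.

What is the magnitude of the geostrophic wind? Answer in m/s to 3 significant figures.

Coriolis parameter at 56°N:
f = 2Ω sin φ = 2 × 7.29×10⁻⁵ × sin 56° = 1.21×10⁻⁴ s⁻¹
Component geostrophic relations (x east, y north):
u_g = −(1/(fρ)) ∂P/∂y,  v_g = (1/(fρ)) ∂P/∂x
u_g = −(−1.1×10⁻³)/(1.21×10⁻⁴ × 1.07) = 8.51 m/s;  v_g = (−0.98×10⁻³)/(1.21×10⁻⁴ × 1.07) = −7.58 m/s
|V_g| = √(u_g² + v_g²) = 11.4 m/s

11.4 m/s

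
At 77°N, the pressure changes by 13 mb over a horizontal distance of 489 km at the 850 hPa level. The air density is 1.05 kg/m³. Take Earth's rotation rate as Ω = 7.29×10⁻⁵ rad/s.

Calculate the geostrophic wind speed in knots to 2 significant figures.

Coriolis parameter at 77°N:
f = 2Ω sin φ = 2 × 7.29×10⁻⁵ × sin 77° = 1.42×10⁻⁴ s⁻¹
Pressure gradient: |∂P/∂n| = 1300 Pa / 489000 m = 2.66×10⁻³ Pa/m
Geostrophic balance (pressure-gradient force = Coriolis force):
V_g = (1/(fρ)) |∂P/∂n| = 2.66×10⁻³ / (1.42×10⁻⁴ × 1.05) = 17.8 m/s
Converting: 17.8 m/s × 1.944 = 35 knots

35 knots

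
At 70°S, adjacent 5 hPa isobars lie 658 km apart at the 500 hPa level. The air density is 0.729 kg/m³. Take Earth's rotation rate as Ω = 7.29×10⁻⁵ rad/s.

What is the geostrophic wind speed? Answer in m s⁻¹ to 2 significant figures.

Coriolis parameter at 70°S:
f = 2Ω sin φ = 2 × 7.29×10⁻⁵ × sin 70° = 1.37×10⁻⁴ s⁻¹
Pressure gradient: |∂P/∂n| = 500 Pa / 658000 m = 7.60×10⁻⁴ Pa/m
Geostrophic balance (pressure-gradient force = Coriolis force):
V_g = (1/(fρ)) |∂P/∂n| = 7.60×10⁻⁴ / (1.37×10⁻⁴ × 0.729) = 7.61 m/s

7.6 m s⁻¹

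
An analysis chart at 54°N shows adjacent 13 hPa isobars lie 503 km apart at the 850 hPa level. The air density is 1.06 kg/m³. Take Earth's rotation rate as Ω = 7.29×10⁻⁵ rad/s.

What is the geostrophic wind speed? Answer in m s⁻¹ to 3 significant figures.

20.7 m s⁻¹

Coriolis parameter at 54°N:
f = 2Ω sin φ = 2 × 7.29×10⁻⁵ × sin 54° = 1.18×10⁻⁴ s⁻¹
Pressure gradient: |∂P/∂n| = 1300 Pa / 503000 m = 2.58×10⁻³ Pa/m
Geostrophic balance (pressure-gradient force = Coriolis force):
V_g = (1/(fρ)) |∂P/∂n| = 2.58×10⁻³ / (1.18×10⁻⁴ × 1.06) = 20.7 m/s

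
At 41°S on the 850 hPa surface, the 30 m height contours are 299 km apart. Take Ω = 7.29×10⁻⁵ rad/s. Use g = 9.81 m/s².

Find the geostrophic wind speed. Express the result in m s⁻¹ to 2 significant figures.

10 m s⁻¹

Coriolis parameter at 41°S:
f = 2Ω sin φ = 2 × 7.29×10⁻⁵ × sin 41° = 9.57×10⁻⁵ s⁻¹
Height gradient: |∂Z/∂n| = 30 m / 299000 m = 1.00×10⁻⁴
On a pressure surface, geostrophic balance gives V_g = (g/f)|∂Z/∂n|:
V_g = 9.81 × 1.00×10⁻⁴ / 9.57×10⁻⁵ = 10.3 m/s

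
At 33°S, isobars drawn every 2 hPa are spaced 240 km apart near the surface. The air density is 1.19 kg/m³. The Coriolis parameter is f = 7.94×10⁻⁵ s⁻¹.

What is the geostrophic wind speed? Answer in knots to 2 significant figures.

17 knots

Pressure gradient: |∂P/∂n| = 200 Pa / 240000 m = 8.33×10⁻⁴ Pa/m
Geostrophic balance (pressure-gradient force = Coriolis force):
V_g = (1/(fρ)) |∂P/∂n| = 8.33×10⁻⁴ / (7.94×10⁻⁵ × 1.19) = 8.82 m/s
Converting: 8.82 m/s × 1.944 = 17 knots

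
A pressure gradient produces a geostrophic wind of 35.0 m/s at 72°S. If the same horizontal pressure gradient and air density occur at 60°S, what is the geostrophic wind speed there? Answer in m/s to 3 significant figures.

38.4 m/s

With the same pressure gradient and density, V_g ∝ 1/f ∝ 1/sin φ.
V₂ = V₁ · sin φ₁ / sin φ₂ = 35.0 × sin 72° / sin 60°
V₂ = 35.0 × 0.9511/0.8660 = 38.4 m/s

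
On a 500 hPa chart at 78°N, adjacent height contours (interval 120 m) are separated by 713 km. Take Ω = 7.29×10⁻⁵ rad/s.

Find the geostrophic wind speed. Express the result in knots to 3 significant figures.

Coriolis parameter at 78°N:
f = 2Ω sin φ = 2 × 7.29×10⁻⁵ × sin 78° = 1.43×10⁻⁴ s⁻¹
Height gradient: |∂Z/∂n| = 120 m / 713000 m = 1.68×10⁻⁴
On a pressure surface, geostrophic balance gives V_g = (g/f)|∂Z/∂n|:
V_g = 9.81 × 1.68×10⁻⁴ / 1.43×10⁻⁴ = 11.6 m/s
Converting: 11.6 m/s × 1.944 = 22.5 knots

22.5 knots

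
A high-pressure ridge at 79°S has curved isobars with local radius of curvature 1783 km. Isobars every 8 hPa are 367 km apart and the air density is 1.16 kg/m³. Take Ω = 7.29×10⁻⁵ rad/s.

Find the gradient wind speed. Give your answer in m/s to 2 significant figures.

14 m/s

Coriolis parameter at 79°S:
f = 2Ω sin φ = 2 × 7.29×10⁻⁵ × sin 79° = 1.43×10⁻⁴ s⁻¹
Pressure gradient: |∂P/∂n| = 800 Pa / 367000 m = 2.18×10⁻³ Pa/m
Geostrophic speed: V_g = |∂P/∂n|/(fρ) = 2.18×10⁻³/(1.43×10⁻⁴ × 1.16) = 13.1 m/s
Around a high, pressure-gradient force acts outward with centrifugal, so Coriolis balances both:
fV = (1/ρ)|∂P/∂n| + V²/R  →  V² − fR·V + fR·V_g = 0
With fR = 1.43×10⁻⁴ × 1783×10³ m = 255 m/s:
V = [fR − √((fR)² − 4 fR V_g)]/2 = [255 − √(255² − 4×255×13.1)]/2 = 13.9 m/s
Supergeostrophic (V > V_g = 13.1 m/s), as expected around a high.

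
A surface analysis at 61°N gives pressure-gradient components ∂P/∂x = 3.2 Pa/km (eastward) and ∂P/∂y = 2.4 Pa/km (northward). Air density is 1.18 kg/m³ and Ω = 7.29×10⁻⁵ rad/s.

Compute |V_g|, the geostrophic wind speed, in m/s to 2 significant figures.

27 m/s

Coriolis parameter at 61°N:
f = 2Ω sin φ = 2 × 7.29×10⁻⁵ × sin 61° = 1.28×10⁻⁴ s⁻¹
Component geostrophic relations (x east, y north):
u_g = −(1/(fρ)) ∂P/∂y,  v_g = (1/(fρ)) ∂P/∂x
u_g = −(2.4×10⁻³)/(1.28×10⁻⁴ × 1.18) = −15.9 m/s;  v_g = (3.2×10⁻³)/(1.28×10⁻⁴ × 1.18) = 21.3 m/s
|V_g| = √(u_g² + v_g²) = 26.6 m/s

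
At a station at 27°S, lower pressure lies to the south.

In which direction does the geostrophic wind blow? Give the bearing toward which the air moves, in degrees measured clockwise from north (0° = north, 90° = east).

090°

The pressure-gradient force points toward the south (bearing 180°).
Geostrophic balance: in the Southern Hemisphere the Coriolis force deflects motion to the left, so the geostrophic wind blows 90° to the left of the pressure-gradient force (low pressure on the right).
Rotating 180° by 90° counterclockwise gives 090° — the wind blows toward the east.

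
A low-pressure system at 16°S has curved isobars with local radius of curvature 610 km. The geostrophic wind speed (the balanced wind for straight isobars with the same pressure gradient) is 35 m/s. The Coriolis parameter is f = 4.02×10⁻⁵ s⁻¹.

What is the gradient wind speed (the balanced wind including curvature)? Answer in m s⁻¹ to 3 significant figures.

Around a low, centrifugal force acts outward with Coriolis, so pressure-gradient force balances both:
(1/ρ)|∂P/∂n| = fV + V²/R  →  V² + fR·V − fR·V_g = 0
With fR = 4.02×10⁻⁵ × 610×10³ m = 24.5 m/s:
V = [−fR + √((fR)² + 4 fR V_g)]/2 = [−24.5 + √(24.5² + 4×24.5×35)]/2 = 19.5 m/s
Subgeostrophic (V < V_g = 35 m/s), as expected around a low.

19.5 m s⁻¹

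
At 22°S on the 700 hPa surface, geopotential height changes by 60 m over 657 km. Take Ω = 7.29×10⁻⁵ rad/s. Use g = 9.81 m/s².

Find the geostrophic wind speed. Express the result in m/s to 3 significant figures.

Coriolis parameter at 22°S:
f = 2Ω sin φ = 2 × 7.29×10⁻⁵ × sin 22° = 5.46×10⁻⁵ s⁻¹
Height gradient: |∂Z/∂n| = 60 m / 657000 m = 9.13×10⁻⁵
On a pressure surface, geostrophic balance gives V_g = (g/f)|∂Z/∂n|:
V_g = 9.81 × 9.13×10⁻⁵ / 5.46×10⁻⁵ = 16.4 m/s

16.4 m/s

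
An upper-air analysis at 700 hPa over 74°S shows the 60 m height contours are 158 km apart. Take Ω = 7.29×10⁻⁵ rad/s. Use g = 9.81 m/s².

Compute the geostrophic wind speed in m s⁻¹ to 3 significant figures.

26.6 m s⁻¹

Coriolis parameter at 74°S:
f = 2Ω sin φ = 2 × 7.29×10⁻⁵ × sin 74° = 1.40×10⁻⁴ s⁻¹
Height gradient: |∂Z/∂n| = 60 m / 158000 m = 3.80×10⁻⁴
On a pressure surface, geostrophic balance gives V_g = (g/f)|∂Z/∂n|:
V_g = 9.81 × 3.80×10⁻⁴ / 1.40×10⁻⁴ = 26.6 m/s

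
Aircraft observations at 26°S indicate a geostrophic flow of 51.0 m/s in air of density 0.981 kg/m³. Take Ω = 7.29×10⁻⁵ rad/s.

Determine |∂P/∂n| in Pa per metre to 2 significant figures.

Coriolis parameter at 26°S:
f = 2Ω sin φ = 2 × 7.29×10⁻⁵ × sin 26° = 6.39×10⁻⁵ s⁻¹
Geostrophic balance rearranged: |∂P/∂n| = f ρ V_g
|∂P/∂n| = 6.39×10⁻⁵ × 0.981 × 51.0 = 3.20×10⁻³ Pa/m

3.2×10⁻³ Pa/m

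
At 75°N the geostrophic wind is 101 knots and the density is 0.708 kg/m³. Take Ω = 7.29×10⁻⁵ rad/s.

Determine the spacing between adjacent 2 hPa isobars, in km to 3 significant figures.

Coriolis parameter at 75°N:
f = 2Ω sin φ = 2 × 7.29×10⁻⁵ × sin 75° = 1.41×10⁻⁴ s⁻¹
Wind speed in SI: 101 knots = 52.0 m/s
Geostrophic balance rearranged: |∂P/∂n| = f ρ V_g
|∂P/∂n| = 1.41×10⁻⁴ × 0.708 × 52.0 = 5.18×10⁻³ Pa/m
Isobar spacing: Δn = ΔP/|∂P/∂n| = 200 Pa / 5.18×10⁻³ Pa/m = 38604 m ≈ 38.6 km

38.6 km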